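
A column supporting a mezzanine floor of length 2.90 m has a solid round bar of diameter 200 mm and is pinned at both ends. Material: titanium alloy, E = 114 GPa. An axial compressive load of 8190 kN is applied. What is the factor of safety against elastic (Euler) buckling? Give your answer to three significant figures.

I = πd⁴/64 = π×200⁴/64 = 7.854×10^7 mm⁴
I = 7.854×10^7 mm⁴ = 7.854×10^-5 m⁴
Effective length L_e = K·L = 1 × 2.90 = 2.900 m
P_cr = π²EI / L_e² = π² × 114×10⁹ × 7.854×10^-5 / 2.900² = 1.051×10^7 N
Factor of safety n = P_cr / P = 10507 / 8190 = 1.28

n ≈ 1.28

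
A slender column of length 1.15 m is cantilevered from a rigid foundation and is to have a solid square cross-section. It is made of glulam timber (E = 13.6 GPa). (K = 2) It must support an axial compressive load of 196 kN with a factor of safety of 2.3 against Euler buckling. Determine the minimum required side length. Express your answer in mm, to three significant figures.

a ≈ 121 mm

Required P_cr = n·P = 2.3 × 196 = 450.8 kN
L_e = K·L = 2 × 1.15 = 2.300 m
Required I = P_cr·L_e²/(π²E) = 4.508×10^5 × 2.300² / (π² × 1.36×10^10) = 1.777×10^-5 m⁴
I_req = 1.777×10^7 mm⁴
Solid square: I = a⁴/12  ⇒  a = (12I)^(1/4) = (12×1.777×10^7)^(1/4) = 121 mm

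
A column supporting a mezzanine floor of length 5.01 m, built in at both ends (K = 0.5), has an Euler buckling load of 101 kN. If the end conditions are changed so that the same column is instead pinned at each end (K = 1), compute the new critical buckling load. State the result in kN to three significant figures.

P_cr ≈ 25.2 kN

P_cr ∝ 1/K², so P_cr,new = P_cr,old × (K_old/K_new)² = 101 × (0.5/1)²
= 101 × 0.2500 = 25.2 kN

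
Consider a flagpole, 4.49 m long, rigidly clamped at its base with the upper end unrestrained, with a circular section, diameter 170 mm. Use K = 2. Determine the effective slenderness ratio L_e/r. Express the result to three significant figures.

For a solid circle r = d/4 = 170/4 = 42.50 mm
L_e = K·L = 2 × 4.49 m = 8.980 m = 8980.0 mm
λ = L_e / r_min = 8980.0 / 42.50 = 211

λ ≈ 211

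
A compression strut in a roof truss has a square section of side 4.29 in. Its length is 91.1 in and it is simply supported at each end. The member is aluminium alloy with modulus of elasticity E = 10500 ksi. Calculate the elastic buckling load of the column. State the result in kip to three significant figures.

I = a⁴/12 = 4.29⁴/12 = 28.23 in⁴
Effective length L_e = K·L = 1 × 91.1 = 91.10 in
P_cr = π²EI / L_e² = π² × 10500×10³ × 28.23 / 91.10² = 3.525×10^5 lb

P_cr ≈ 352 kip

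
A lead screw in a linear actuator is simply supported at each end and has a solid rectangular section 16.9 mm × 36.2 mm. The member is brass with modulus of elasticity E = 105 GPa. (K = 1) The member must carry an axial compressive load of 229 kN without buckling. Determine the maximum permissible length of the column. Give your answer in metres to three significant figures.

Buckling occurs about the weak axis: I_min = h·b³/12 with b = 16.9 mm (the shorter side).
I_min = 36.2×16.9³/12 = 1.456×10^4 mm⁴
I = 1.456×10^-8 m⁴
At the buckling limit P_cr = P = 2.290×10^5 N
From P_cr = π²EI/(K·L)²:  L = (1/K)·√(π²EI/P_cr) = (1/1)·√(π²×1.05×10^11×1.456×10^-8/2.290×10^5)
L = 0.257 m

L_max ≈ 0.257 m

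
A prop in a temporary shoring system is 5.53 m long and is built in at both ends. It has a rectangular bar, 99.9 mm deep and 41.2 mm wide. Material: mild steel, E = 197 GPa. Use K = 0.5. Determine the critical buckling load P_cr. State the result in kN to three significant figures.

Buckling occurs about the weak axis: I_min = h·b³/12 with b = 41.2 mm (the shorter side).
I_min = 99.9×41.2³/12 = 5.822×10^5 mm⁴
I = 5.822×10^5 mm⁴ = 5.822×10^-7 m⁴
Effective length L_e = K·L = 0.5 × 5.53 = 2.765 m
P_cr = π²EI / L_e² = π² × 197×10⁹ × 5.822×10^-7 / 2.765² = 1.481×10^5 N

P_cr ≈ 148 kN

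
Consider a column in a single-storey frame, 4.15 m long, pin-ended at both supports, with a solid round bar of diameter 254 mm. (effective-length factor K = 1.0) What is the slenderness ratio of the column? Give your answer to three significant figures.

λ ≈ 65.4

For a solid circle r = d/4 = 254/4 = 63.50 mm
L_e = K·L = 1 × 4.15 m = 4.150 m = 4150.0 mm
λ = L_e / r_min = 4150.0 / 63.50 = 65.4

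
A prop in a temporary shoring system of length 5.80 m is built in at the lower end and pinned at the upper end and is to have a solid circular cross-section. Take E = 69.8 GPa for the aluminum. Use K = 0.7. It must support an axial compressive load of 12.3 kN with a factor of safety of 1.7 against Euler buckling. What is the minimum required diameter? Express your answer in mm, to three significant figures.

d ≈ 56.5 mm

Required P_cr = n·P = 1.7 × 12.3 = 20.91 kN
L_e = K·L = 0.7 × 5.80 = 4.060 m
Required I = P_cr·L_e²/(π²E) = 2.091×10^4 × 4.060² / (π² × 6.98×10^10) = 5.003×10^-7 m⁴
I_req = 5.003×10^5 mm⁴
Solid circle: I = πd⁴/64  ⇒  d = (64I/π)^(1/4) = (64×5.003×10^5/π)^(1/4) = 56.5 mm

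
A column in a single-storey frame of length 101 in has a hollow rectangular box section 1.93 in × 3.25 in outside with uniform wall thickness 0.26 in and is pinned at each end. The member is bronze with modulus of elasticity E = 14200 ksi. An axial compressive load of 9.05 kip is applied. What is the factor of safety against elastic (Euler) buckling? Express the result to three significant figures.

n ≈ 1.99

Inner dimensions: h_i = 3.25 − 2×0.26 = 2.730 in, b_i = 1.93 − 2×0.26 = 1.410 in
Weak-axis I_min = (h_o·b_o³ − h_i·b_i³)/12 with b_o = 1.93, b_i = 1.410 in (shorter outer/inner sides).
I_min = (3.25×1.93³ − 2.730×1.410³)/12 = 1.309 in⁴
Effective length L_e = K·L = 1 × 101 = 101.0 in
P_cr = π²EI / L_e² = π² × 14200×10³ × 1.309 / 101.0² = 1.799×10^4 lb
Factor of safety n = P_cr / P = 17.988 / 9.05 = 1.99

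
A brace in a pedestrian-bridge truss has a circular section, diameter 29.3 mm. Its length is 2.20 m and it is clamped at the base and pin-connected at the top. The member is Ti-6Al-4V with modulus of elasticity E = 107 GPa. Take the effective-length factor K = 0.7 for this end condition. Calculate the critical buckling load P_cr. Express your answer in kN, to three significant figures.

I = πd⁴/64 = π×29.3⁴/64 = 3.618×10^4 mm⁴
I = 3.618×10^4 mm⁴ = 3.618×10^-8 m⁴
Effective length L_e = K·L = 0.7 × 2.20 = 1.540 m
P_cr = π²EI / L_e² = π² × 107×10⁹ × 3.618×10^-8 / 1.540² = 1.611×10^4 N

P_cr ≈ 16.1 kN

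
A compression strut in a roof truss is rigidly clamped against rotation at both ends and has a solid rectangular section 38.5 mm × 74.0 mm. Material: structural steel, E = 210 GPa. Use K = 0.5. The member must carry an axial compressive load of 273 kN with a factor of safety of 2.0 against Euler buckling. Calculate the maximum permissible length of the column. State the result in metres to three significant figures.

L_max ≈ 2.31 m

Buckling occurs about the weak axis: I_min = h·b³/12 with b = 38.5 mm (the shorter side).
I_min = 74.0×38.5³/12 = 3.519×10^5 mm⁴
I = 3.519×10^-7 m⁴
Required critical load P_cr = n·P = 2.0 × 273 = 546.0 kN = 5.460×10^5 N
From P_cr = π²EI/(K·L)²:  L = (1/K)·√(π²EI/P_cr) = (1/0.5)·√(π²×2.10×10^11×3.519×10^-7/5.460×10^5)
L = 2.31 m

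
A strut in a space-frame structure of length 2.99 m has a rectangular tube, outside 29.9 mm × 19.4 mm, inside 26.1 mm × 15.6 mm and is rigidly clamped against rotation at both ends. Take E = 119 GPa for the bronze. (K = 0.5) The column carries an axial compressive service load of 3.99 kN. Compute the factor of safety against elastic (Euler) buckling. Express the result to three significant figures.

Weak-axis I_min = (h_o·b_o³ − h_i·b_i³)/12 with b_o = 19.4, b_i = 15.60 mm (shorter outer/inner sides).
I_min = (29.9×19.4³ − 26.10×15.60³)/12 = 9.935×10^3 mm⁴
I = 9.935×10^3 mm⁴ = 9.935×10^-9 m⁴
Effective length L_e = K·L = 0.5 × 2.99 = 1.495 m
P_cr = π²EI / L_e² = π² × 119×10⁹ × 9.935×10^-9 / 1.495² = 5.221×10^3 N
Factor of safety n = P_cr / P = 5.2210 / 3.99 = 1.31

n ≈ 1.31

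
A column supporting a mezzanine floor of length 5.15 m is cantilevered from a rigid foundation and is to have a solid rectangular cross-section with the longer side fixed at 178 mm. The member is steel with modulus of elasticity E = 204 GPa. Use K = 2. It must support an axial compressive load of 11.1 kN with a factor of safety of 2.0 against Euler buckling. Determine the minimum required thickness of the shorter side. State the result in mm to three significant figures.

Required P_cr = n·P = 2.0 × 11.1 = 22.20 kN
L_e = K·L = 2 × 5.15 = 10.30 m
Required I = P_cr·L_e²/(π²E) = 2.220×10^4 × 10.30² / (π² × 2.04×10^11) = 1.170×10^-6 m⁴
I_req = 1.170×10^6 mm⁴
Rectangle, weak axis: I_min = h·b³/12 with h = 178 mm fixed  ⇒  b = (12I/h)^(1/3) = 42.9 mm

b ≈ 42.9 mm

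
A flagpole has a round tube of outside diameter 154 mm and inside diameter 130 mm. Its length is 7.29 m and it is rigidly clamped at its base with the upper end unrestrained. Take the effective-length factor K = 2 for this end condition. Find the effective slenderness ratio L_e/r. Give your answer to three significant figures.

λ ≈ 289

d_o = 154 mm, d_i = 130 mm
I = π(d_o⁴ − d_i⁴)/64 = π(154⁴ − 130.0⁴)/64 = 1.359×10^7 mm⁴
A = 5.353×10^3 mm²;  r_min = √(I/A) = √(1.359×10^7/5.353×10^3) = 50.38 mm
L_e = K·L = 2 × 7.29 m = 14.58 m = 14580 mm
λ = L_e / r_min = 14580 / 50.38 = 289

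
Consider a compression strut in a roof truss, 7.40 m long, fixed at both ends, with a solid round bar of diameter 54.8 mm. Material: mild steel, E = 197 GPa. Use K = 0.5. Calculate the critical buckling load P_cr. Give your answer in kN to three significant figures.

I = πd⁴/64 = π×54.8⁴/64 = 4.427×10^5 mm⁴
I = 4.427×10^5 mm⁴ = 4.427×10^-7 m⁴
Effective length L_e = K·L = 0.5 × 7.40 = 3.700 m
P_cr = π²EI / L_e² = π² × 197×10⁹ × 4.427×10^-7 / 3.700² = 6.287×10^4 N

P_cr ≈ 62.9 kN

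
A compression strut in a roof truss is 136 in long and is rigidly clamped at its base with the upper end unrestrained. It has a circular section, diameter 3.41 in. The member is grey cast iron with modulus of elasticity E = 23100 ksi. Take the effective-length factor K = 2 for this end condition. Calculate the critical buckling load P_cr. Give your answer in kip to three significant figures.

I = πd⁴/64 = π×3.41⁴/64 = 6.637 in⁴
Effective length L_e = K·L = 2 × 136 = 272.0 in
P_cr = π²EI / L_e² = π² × 23100×10³ × 6.637 / 272.0² = 2.045×10^4 lb

P_cr ≈ 20.5 kip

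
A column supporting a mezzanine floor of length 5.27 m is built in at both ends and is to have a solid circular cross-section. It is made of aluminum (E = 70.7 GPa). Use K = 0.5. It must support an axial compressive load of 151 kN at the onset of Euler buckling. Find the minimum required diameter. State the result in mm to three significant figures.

L_e = K·L = 0.5 × 5.27 = 2.635 m
Required I = P_cr·L_e²/(π²E) = 1.510×10^5 × 2.635² / (π² × 7.07×10^10) = 1.503×10^-6 m⁴
I_req = 1.503×10^6 mm⁴
Solid circle: I = πd⁴/64  ⇒  d = (64I/π)^(1/4) = (64×1.503×10^6/π)^(1/4) = 74.4 mm

d ≈ 74.4 mm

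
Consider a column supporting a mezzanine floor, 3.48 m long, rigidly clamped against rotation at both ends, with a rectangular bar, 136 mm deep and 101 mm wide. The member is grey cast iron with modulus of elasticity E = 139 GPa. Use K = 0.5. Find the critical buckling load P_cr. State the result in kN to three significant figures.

Buckling occurs about the weak axis: I_min = h·b³/12 with b = 101 mm (the shorter side).
I_min = 136×101³/12 = 1.168×10^7 mm⁴
I = 1.168×10^7 mm⁴ = 1.168×10^-5 m⁴
Effective length L_e = K·L = 0.5 × 3.48 = 1.740 m
P_cr = π²EI / L_e² = π² × 139×10⁹ × 1.168×10^-5 / 1.740² = 5.291×10^6 N

P_cr ≈ 5290 kN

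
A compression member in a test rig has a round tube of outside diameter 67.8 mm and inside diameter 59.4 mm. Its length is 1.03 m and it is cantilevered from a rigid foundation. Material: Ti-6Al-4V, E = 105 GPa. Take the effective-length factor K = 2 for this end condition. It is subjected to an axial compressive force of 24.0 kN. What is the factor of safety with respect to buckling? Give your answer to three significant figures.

d_o = 67.8 mm, d_i = 59.4 mm
I = π(d_o⁴ − d_i⁴)/64 = π(67.8⁴ − 59.40⁴)/64 = 4.262×10^5 mm⁴
I = 4.262×10^5 mm⁴ = 4.262×10^-7 m⁴
Effective length L_e = K·L = 2 × 1.03 = 2.060 m
P_cr = π²EI / L_e² = π² × 105×10⁹ × 4.262×10^-7 / 2.060² = 1.041×10^5 N
Factor of safety n = P_cr / P = 104.07 / 24.0 = 4.34

n ≈ 4.34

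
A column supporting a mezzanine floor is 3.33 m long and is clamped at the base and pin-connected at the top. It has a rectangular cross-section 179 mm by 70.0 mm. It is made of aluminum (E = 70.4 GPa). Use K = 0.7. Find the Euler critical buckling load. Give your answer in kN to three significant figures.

Buckling occurs about the weak axis: I_min = h·b³/12 with b = 70.0 mm (the shorter side).
I_min = 179×70.0³/12 = 5.116×10^6 mm⁴
I = 5.116×10^6 mm⁴ = 5.116×10^-6 m⁴
Effective length L_e = K·L = 0.7 × 3.33 = 2.331 m
P_cr = π²EI / L_e² = π² × 70.4×10⁹ × 5.116×10^-6 / 2.331² = 6.543×10^5 N

P_cr ≈ 654 kN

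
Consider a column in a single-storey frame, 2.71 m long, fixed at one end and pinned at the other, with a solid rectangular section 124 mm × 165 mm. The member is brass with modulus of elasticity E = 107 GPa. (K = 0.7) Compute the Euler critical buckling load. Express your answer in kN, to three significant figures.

Buckling occurs about the weak axis: I_min = h·b³/12 with b = 124 mm (the shorter side).
I_min = 165×124³/12 = 2.622×10^7 mm⁴
I = 2.622×10^7 mm⁴ = 2.622×10^-5 m⁴
Effective length L_e = K·L = 0.7 × 2.71 = 1.897 m
P_cr = π²EI / L_e² = π² × 107×10⁹ × 2.622×10^-5 / 1.897² = 7.693×10^6 N

P_cr ≈ 7690 kN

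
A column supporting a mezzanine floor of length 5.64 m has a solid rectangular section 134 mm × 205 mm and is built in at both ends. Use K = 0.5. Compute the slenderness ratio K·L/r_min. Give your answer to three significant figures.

λ ≈ 72.9

Buckling occurs about the weak axis: I_min = h·b³/12 with b = 134 mm (the shorter side).
I_min = 205×134³/12 = 4.110×10^7 mm⁴
A = 2.747×10^4 mm²;  r_min = √(I/A) = √(4.110×10^7/2.747×10^4) = 38.68 mm
L_e = K·L = 0.5 × 5.64 m = 2.820 m = 2820.0 mm
λ = L_e / r_min = 2820.0 / 38.68 = 72.9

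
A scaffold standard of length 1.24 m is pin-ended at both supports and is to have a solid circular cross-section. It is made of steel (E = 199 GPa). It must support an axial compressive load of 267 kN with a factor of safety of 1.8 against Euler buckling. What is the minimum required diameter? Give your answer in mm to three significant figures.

d ≈ 52.6 mm

Required P_cr = n·P = 1.8 × 267 = 480.6 kN
L_e = K·L = 1 × 1.24 = 1.240 m
Required I = P_cr·L_e²/(π²E) = 4.806×10^5 × 1.240² / (π² × 1.99×10^11) = 3.762×10^-7 m⁴
I_req = 3.762×10^5 mm⁴
Solid circle: I = πd⁴/64  ⇒  d = (64I/π)^(1/4) = (64×3.762×10^5/π)^(1/4) = 52.6 mm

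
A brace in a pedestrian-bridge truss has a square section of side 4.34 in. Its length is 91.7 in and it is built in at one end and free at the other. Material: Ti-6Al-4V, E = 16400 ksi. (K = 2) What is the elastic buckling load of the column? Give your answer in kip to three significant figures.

P_cr ≈ 142 kip

I = a⁴/12 = 4.34⁴/12 = 29.56 in⁴
Effective length L_e = K·L = 2 × 91.7 = 183.4 in
P_cr = π²EI / L_e² = π² × 16400×10³ × 29.56 / 183.4² = 1.423×10^5 lb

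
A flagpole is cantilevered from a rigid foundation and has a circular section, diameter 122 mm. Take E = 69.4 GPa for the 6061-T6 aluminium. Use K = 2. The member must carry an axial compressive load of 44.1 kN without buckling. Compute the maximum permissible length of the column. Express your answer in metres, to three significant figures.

L_max ≈ 6.50 m

I = πd⁴/64 = π×122⁴/64 = 1.087×10^7 mm⁴
I = 1.087×10^-5 m⁴
At the buckling limit P_cr = P = 4.410×10^4 N
From P_cr = π²EI/(K·L)²:  L = (1/K)·√(π²EI/P_cr) = (1/2)·√(π²×6.94×10^10×1.087×10^-5/4.410×10^4)
L = 6.50 m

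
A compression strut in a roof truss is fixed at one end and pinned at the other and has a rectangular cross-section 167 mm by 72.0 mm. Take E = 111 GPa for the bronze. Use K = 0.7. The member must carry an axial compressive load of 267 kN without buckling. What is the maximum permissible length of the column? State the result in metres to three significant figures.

L_max ≈ 6.60 m

Buckling occurs about the weak axis: I_min = h·b³/12 with b = 72.0 mm (the shorter side).
I_min = 167×72.0³/12 = 5.194×10^6 mm⁴
I = 5.194×10^-6 m⁴
At the buckling limit P_cr = P = 2.670×10^5 N
From P_cr = π²EI/(K·L)²:  L = (1/K)·√(π²EI/P_cr) = (1/0.7)·√(π²×1.11×10^11×5.194×10^-6/2.670×10^5)
L = 6.60 m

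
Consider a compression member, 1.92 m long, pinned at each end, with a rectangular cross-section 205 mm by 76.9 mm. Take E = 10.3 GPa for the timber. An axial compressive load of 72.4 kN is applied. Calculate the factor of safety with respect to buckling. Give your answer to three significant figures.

n ≈ 2.96

Buckling occurs about the weak axis: I_min = h·b³/12 with b = 76.9 mm (the shorter side).
I_min = 205×76.9³/12 = 7.769×10^6 mm⁴
I = 7.769×10^6 mm⁴ = 7.769×10^-6 m⁴
Effective length L_e = K·L = 1 × 1.92 = 1.920 m
P_cr = π²EI / L_e² = π² × 10.3×10⁹ × 7.769×10^-6 / 1.920² = 2.142×10^5 N
Factor of safety n = P_cr / P = 214.23 / 72.4 = 2.96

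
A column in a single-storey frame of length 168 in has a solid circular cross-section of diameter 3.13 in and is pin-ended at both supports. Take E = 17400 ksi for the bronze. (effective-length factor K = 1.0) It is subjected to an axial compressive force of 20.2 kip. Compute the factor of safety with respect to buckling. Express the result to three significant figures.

n ≈ 1.42

I = πd⁴/64 = π×3.13⁴/64 = 4.711 in⁴
Effective length L_e = K·L = 1 × 168 = 168.0 in
P_cr = π²EI / L_e² = π² × 17400×10³ × 4.711 / 168.0² = 2.867×10^4 lb
Factor of safety n = P_cr / P = 28.667 / 20.2 = 1.42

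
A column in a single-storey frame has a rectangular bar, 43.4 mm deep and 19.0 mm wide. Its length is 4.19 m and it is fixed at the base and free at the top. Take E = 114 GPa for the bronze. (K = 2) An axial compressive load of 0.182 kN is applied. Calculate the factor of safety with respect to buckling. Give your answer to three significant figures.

n ≈ 2.18

Buckling occurs about the weak axis: I_min = h·b³/12 with b = 19.0 mm (the shorter side).
I_min = 43.4×19.0³/12 = 2.481×10^4 mm⁴
I = 2.481×10^4 mm⁴ = 2.481×10^-8 m⁴
Effective length L_e = K·L = 2 × 4.19 = 8.380 m
P_cr = π²EI / L_e² = π² × 114×10⁹ × 2.481×10^-8 / 8.380² = 397.5 N
Factor of safety n = P_cr / P = 0.39745 / 0.182 = 2.18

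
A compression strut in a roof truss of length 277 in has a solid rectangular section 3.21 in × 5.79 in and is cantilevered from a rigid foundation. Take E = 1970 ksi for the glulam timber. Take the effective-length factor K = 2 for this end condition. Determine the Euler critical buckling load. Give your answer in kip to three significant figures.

P_cr ≈ 1.01 kip

Buckling occurs about the weak axis: I_min = h·b³/12 with b = 3.21 in (the shorter side).
I_min = 5.79×3.21³/12 = 15.96 in⁴
Effective length L_e = K·L = 2 × 277 = 554.0 in
P_cr = π²EI / L_e² = π² × 1970×10³ × 15.96 / 554.0² = 1.011×10^3 lb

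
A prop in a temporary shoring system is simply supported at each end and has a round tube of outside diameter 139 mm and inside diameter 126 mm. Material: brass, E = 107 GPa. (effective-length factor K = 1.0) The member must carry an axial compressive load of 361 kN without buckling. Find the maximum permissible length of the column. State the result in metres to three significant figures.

d_o = 139 mm, d_i = 126 mm
I = π(d_o⁴ − d_i⁴)/64 = π(139⁴ − 126.0⁴)/64 = 5.952×10^6 mm⁴
I = 5.952×10^-6 m⁴
At the buckling limit P_cr = P = 3.610×10^5 N
From P_cr = π²EI/(K·L)²:  L = (1/K)·√(π²EI/P_cr) = (1/1)·√(π²×1.07×10^11×5.952×10^-6/3.610×10^5)
L = 4.17 m

L_max ≈ 4.17 m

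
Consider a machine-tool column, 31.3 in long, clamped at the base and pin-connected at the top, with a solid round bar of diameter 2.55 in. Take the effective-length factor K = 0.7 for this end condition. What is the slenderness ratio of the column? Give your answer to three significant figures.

For a solid circle r = d/4 = 2.55/4 = 0.6375 in
L_e = K·L = 0.7 × 31.3 = 21.91 in
λ = L_e / r_min = 21.910 / 0.6375 = 34.4

λ ≈ 34.4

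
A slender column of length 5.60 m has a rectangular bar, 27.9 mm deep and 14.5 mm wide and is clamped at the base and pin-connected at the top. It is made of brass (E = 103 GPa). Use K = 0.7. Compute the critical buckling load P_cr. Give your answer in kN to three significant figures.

P_cr ≈ 0.469 kN

Buckling occurs about the weak axis: I_min = h·b³/12 with b = 14.5 mm (the shorter side).
I_min = 27.9×14.5³/12 = 7.088×10^3 mm⁴
I = 7.088×10^3 mm⁴ = 7.088×10^-9 m⁴
Effective length L_e = K·L = 0.7 × 5.60 = 3.920 m
P_cr = π²EI / L_e² = π² × 103×10⁹ × 7.088×10^-9 / 3.920² = 468.9 N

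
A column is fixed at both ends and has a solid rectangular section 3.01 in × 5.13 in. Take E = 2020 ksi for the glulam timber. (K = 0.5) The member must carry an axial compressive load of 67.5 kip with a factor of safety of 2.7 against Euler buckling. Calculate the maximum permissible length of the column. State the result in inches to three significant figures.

L_max ≈ 71.4 in

Buckling occurs about the weak axis: I_min = h·b³/12 with b = 3.01 in (the shorter side).
I_min = 5.13×3.01³/12 = 11.66 in⁴
Required critical load P_cr = n·P = 2.7 × 67.5 = 182.2 kip = 1.823×10^5 lb
From P_cr = π²EI/(K·L)²:  L = (1/K)·√(π²EI/P_cr) = (1/0.5)·√(π²×2.02×10^6×11.66/1.823×10^5)
L = 71.4 in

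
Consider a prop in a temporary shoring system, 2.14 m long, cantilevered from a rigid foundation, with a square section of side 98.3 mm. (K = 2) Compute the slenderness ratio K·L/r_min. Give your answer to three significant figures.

For a square r = a/√12 = 98.3/√12 = 28.38 mm
L_e = K·L = 2 × 2.14 m = 4.280 m = 4280.0 mm
λ = L_e / r_min = 4280.0 / 28.38 = 151

λ ≈ 151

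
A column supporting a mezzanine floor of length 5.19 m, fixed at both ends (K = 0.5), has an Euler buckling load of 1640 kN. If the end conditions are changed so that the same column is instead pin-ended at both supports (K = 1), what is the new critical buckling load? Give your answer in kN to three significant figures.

P_cr ∝ 1/K², so P_cr,new = P_cr,old × (K_old/K_new)² = 1640 × (0.5/1)²
= 1640 × 0.2500 = 410 kN

P_cr ≈ 410 kN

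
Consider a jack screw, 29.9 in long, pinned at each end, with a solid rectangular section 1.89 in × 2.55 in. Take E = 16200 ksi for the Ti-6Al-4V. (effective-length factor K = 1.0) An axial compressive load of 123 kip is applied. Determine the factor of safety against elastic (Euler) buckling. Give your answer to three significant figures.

Buckling occurs about the weak axis: I_min = h·b³/12 with b = 1.89 in (the shorter side).
I_min = 2.55×1.89³/12 = 1.435 in⁴
Effective length L_e = K·L = 1 × 29.9 = 29.90 in
P_cr = π²EI / L_e² = π² × 16200×10³ × 1.435 / 29.90² = 2.566×10^5 lb
Factor of safety n = P_cr / P = 256.58 / 123 = 2.09

n ≈ 2.09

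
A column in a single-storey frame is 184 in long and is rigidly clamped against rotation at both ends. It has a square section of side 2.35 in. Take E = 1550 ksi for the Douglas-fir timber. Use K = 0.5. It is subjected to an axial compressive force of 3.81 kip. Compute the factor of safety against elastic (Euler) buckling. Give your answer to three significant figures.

I = a⁴/12 = 2.35⁴/12 = 2.542 in⁴
Effective length L_e = K·L = 0.5 × 184 = 92.00 in
P_cr = π²EI / L_e² = π² × 1550×10³ × 2.542 / 92.00² = 4.594×10^3 lb
Factor of safety n = P_cr / P = 4.5935 / 3.81 = 1.21

n ≈ 1.21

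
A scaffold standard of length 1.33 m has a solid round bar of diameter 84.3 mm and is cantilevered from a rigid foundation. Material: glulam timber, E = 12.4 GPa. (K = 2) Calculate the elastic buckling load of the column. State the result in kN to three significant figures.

I = πd⁴/64 = π×84.3⁴/64 = 2.479×10^6 mm⁴
I = 2.479×10^6 mm⁴ = 2.479×10^-6 m⁴
Effective length L_e = K·L = 2 × 1.33 = 2.660 m
P_cr = π²EI / L_e² = π² × 12.4×10⁹ × 2.479×10^-6 / 2.660² = 4.288×10^4 N

P_cr ≈ 42.9 kN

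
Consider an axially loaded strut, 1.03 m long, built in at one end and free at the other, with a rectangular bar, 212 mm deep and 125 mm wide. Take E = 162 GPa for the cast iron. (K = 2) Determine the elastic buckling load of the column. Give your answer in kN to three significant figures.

P_cr ≈ 13000 kN

Buckling occurs about the weak axis: I_min = h·b³/12 with b = 125 mm (the shorter side).
I_min = 212×125³/12 = 3.451×10^7 mm⁴
I = 3.451×10^7 mm⁴ = 3.451×10^-5 m⁴
Effective length L_e = K·L = 2 × 1.03 = 2.060 m
P_cr = π²EI / L_e² = π² × 162×10⁹ × 3.451×10^-5 / 2.060² = 1.300×10^7 N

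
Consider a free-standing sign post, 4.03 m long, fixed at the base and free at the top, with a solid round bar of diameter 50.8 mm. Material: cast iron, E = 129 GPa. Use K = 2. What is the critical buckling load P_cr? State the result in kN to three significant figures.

P_cr ≈ 6.41 kN

I = πd⁴/64 = π×50.8⁴/64 = 3.269×10^5 mm⁴
I = 3.269×10^5 mm⁴ = 3.269×10^-7 m⁴
Effective length L_e = K·L = 2 × 4.03 = 8.060 m
P_cr = π²EI / L_e² = π² × 129×10⁹ × 3.269×10^-7 / 8.060² = 6.407×10^3 N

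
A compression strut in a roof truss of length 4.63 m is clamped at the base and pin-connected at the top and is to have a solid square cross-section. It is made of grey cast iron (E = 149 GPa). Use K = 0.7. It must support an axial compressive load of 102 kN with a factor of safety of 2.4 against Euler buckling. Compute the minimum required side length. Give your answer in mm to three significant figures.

a ≈ 67.7 mm

Required P_cr = n·P = 2.4 × 102 = 244.8 kN
L_e = K·L = 0.7 × 4.63 = 3.241 m
Required I = P_cr·L_e²/(π²E) = 2.448×10^5 × 3.241² / (π² × 1.49×10^11) = 1.749×10^-6 m⁴
I_req = 1.749×10^6 mm⁴
Solid square: I = a⁴/12  ⇒  a = (12I)^(1/4) = (12×1.749×10^6)^(1/4) = 67.7 mm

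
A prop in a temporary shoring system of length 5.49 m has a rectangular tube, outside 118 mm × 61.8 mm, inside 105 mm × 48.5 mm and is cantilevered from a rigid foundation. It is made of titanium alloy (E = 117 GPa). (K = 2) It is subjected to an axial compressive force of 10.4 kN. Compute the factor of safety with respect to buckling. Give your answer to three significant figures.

n ≈ 1.22

Weak-axis I_min = (h_o·b_o³ − h_i·b_i³)/12 with b_o = 61.8, b_i = 48.50 mm (shorter outer/inner sides).
I_min = (118×61.8³ − 105.0×48.50³)/12 = 1.323×10^6 mm⁴
I = 1.323×10^6 mm⁴ = 1.323×10^-6 m⁴
Effective length L_e = K·L = 2 × 5.49 = 10.98 m
P_cr = π²EI / L_e² = π² × 117×10⁹ × 1.323×10^-6 / 10.98² = 1.267×10^4 N
Factor of safety n = P_cr / P = 12.669 / 10.4 = 1.22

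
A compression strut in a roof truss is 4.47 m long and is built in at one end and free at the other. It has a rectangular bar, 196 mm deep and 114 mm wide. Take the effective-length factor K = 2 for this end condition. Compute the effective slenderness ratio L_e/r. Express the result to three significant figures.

Buckling occurs about the weak axis: I_min = h·b³/12 with b = 114 mm (the shorter side).
I_min = 196×114³/12 = 2.420×10^7 mm⁴
A = 2.234×10^4 mm²;  r_min = √(I/A) = √(2.420×10^7/2.234×10^4) = 32.91 mm
L_e = K·L = 2 × 4.47 m = 8.940 m = 8940.0 mm
λ = L_e / r_min = 8940.0 / 32.91 = 272

λ ≈ 272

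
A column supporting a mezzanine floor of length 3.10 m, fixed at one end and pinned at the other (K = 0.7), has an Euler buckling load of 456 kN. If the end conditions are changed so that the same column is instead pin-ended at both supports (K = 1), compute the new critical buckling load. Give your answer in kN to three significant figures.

P_cr ∝ 1/K², so P_cr,new = P_cr,old × (K_old/K_new)² = 456 × (0.7/1)²
= 456 × 0.4900 = 223 kN

P_cr ≈ 223 kN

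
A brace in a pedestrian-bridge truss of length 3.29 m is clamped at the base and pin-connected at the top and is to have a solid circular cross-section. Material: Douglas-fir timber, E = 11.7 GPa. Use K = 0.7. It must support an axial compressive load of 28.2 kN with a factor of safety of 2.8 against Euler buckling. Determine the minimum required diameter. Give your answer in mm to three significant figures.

Required P_cr = n·P = 2.8 × 28.2 = 78.96 kN
L_e = K·L = 0.7 × 3.29 = 2.303 m
Required I = P_cr·L_e²/(π²E) = 7.896×10^4 × 2.303² / (π² × 1.17×10^10) = 3.627×10^-6 m⁴
I_req = 3.627×10^6 mm⁴
Solid circle: I = πd⁴/64  ⇒  d = (64I/π)^(1/4) = (64×3.627×10^6/π)^(1/4) = 92.7 mm

d ≈ 92.7 mm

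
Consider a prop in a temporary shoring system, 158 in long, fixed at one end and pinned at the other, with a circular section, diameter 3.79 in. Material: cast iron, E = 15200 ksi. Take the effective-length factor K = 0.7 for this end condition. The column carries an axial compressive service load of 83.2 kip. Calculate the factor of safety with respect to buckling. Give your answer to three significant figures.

I = πd⁴/64 = π×3.79⁴/64 = 10.13 in⁴
Effective length L_e = K·L = 0.7 × 158 = 110.6 in
P_cr = π²EI / L_e² = π² × 15200×10³ × 10.13 / 110.6² = 1.242×10^5 lb
Factor of safety n = P_cr / P = 124.21 / 83.2 = 1.49

n ≈ 1.49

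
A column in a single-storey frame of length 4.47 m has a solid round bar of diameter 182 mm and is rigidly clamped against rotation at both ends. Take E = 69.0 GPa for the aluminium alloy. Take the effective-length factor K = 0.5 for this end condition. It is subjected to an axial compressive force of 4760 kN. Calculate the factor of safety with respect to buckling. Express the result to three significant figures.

I = πd⁴/64 = π×182⁴/64 = 5.386×10^7 mm⁴
I = 5.386×10^7 mm⁴ = 5.386×10^-5 m⁴
Effective length L_e = K·L = 0.5 × 4.47 = 2.235 m
P_cr = π²EI / L_e² = π² × 69.0×10⁹ × 5.386×10^-5 / 2.235² = 7.343×10^6 N
Factor of safety n = P_cr / P = 7342.6 / 4760 = 1.54

n ≈ 1.54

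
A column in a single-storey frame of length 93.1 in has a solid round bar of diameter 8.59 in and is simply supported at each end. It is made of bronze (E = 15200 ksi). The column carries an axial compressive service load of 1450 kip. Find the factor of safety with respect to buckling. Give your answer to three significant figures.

n ≈ 3.19

I = πd⁴/64 = π×8.59⁴/64 = 267.3 in⁴
Effective length L_e = K·L = 1 × 93.1 = 93.10 in
P_cr = π²EI / L_e² = π² × 15200×10³ × 267.3 / 93.10² = 4.626×10^6 lb
Factor of safety n = P_cr / P = 4625.8 / 1450 = 3.19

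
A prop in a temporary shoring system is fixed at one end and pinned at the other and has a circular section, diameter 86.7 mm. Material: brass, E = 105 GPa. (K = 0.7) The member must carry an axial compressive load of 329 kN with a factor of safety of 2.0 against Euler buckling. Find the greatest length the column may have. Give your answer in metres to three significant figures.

L_max ≈ 2.99 m

I = πd⁴/64 = π×86.7⁴/64 = 2.774×10^6 mm⁴
I = 2.774×10^-6 m⁴
Required critical load P_cr = n·P = 2.0 × 329 = 658.0 kN = 6.580×10^5 N
From P_cr = π²EI/(K·L)²:  L = (1/K)·√(π²EI/P_cr) = (1/0.7)·√(π²×1.05×10^11×2.774×10^-6/6.580×10^5)
L = 2.99 m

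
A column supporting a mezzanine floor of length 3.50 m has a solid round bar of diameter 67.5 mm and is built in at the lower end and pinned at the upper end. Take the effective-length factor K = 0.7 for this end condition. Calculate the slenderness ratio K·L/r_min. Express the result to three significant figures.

λ ≈ 145

For a solid circle r = d/4 = 67.5/4 = 16.88 mm
L_e = K·L = 0.7 × 3.50 m = 2.450 m = 2450.0 mm
λ = L_e / r_min = 2450.0 / 16.88 = 145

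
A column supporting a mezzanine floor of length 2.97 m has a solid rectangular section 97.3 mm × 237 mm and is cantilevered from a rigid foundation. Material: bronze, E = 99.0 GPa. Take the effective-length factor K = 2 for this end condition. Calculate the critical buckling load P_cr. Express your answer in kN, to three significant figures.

P_cr ≈ 504 kN

Buckling occurs about the weak axis: I_min = h·b³/12 with b = 97.3 mm (the shorter side).
I_min = 237×97.3³/12 = 1.819×10^7 mm⁴
I = 1.819×10^7 mm⁴ = 1.819×10^-5 m⁴
Effective length L_e = K·L = 2 × 2.97 = 5.940 m
P_cr = π²EI / L_e² = π² × 99.0×10⁹ × 1.819×10^-5 / 5.940² = 5.038×10^5 N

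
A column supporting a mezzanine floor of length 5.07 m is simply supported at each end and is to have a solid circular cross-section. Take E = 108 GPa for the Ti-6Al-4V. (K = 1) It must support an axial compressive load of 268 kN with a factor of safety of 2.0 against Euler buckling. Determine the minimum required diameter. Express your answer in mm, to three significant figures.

d ≈ 127 mm

Required P_cr = n·P = 2.0 × 268 = 536.0 kN
L_e = K·L = 1 × 5.07 = 5.070 m
Required I = P_cr·L_e²/(π²E) = 5.360×10^5 × 5.070² / (π² × 1.08×10^11) = 1.293×10^-5 m⁴
I_req = 1.293×10^7 mm⁴
Solid circle: I = πd⁴/64  ⇒  d = (64I/π)^(1/4) = (64×1.293×10^7/π)^(1/4) = 127 mm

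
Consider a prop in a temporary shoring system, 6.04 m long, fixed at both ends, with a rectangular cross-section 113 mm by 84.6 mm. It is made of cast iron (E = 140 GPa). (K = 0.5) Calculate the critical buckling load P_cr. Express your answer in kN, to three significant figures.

P_cr ≈ 864 kN

Buckling occurs about the weak axis: I_min = h·b³/12 with b = 84.6 mm (the shorter side).
I_min = 113×84.6³/12 = 5.702×10^6 mm⁴
I = 5.702×10^6 mm⁴ = 5.702×10^-6 m⁴
Effective length L_e = K·L = 0.5 × 6.04 = 3.020 m
P_cr = π²EI / L_e² = π² × 140×10⁹ × 5.702×10^-6 / 3.020² = 8.638×10^5 N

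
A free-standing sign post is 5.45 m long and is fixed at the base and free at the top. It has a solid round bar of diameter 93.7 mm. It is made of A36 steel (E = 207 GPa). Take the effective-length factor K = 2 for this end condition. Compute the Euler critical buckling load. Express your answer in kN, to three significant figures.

P_cr ≈ 65.1 kN

I = πd⁴/64 = π×93.7⁴/64 = 3.784×10^6 mm⁴
I = 3.784×10^6 mm⁴ = 3.784×10^-6 m⁴
Effective length L_e = K·L = 2 × 5.45 = 10.90 m
P_cr = π²EI / L_e² = π² × 207×10⁹ × 3.784×10^-6 / 10.90² = 6.506×10^4 N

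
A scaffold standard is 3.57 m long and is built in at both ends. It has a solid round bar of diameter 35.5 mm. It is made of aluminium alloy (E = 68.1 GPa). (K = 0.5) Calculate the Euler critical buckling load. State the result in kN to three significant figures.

P_cr ≈ 16.4 kN

I = πd⁴/64 = π×35.5⁴/64 = 7.796×10^4 mm⁴
I = 7.796×10^4 mm⁴ = 7.796×10^-8 m⁴
Effective length L_e = K·L = 0.5 × 3.57 = 1.785 m
P_cr = π²EI / L_e² = π² × 68.1×10⁹ × 7.796×10^-8 / 1.785² = 1.645×10^4 N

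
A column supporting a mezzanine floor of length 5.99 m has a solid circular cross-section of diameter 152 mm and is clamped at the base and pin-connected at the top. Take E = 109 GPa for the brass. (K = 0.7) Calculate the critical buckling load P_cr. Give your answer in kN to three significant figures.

P_cr ≈ 1600 kN

I = πd⁴/64 = π×152⁴/64 = 2.620×10^7 mm⁴
I = 2.620×10^7 mm⁴ = 2.620×10^-5 m⁴
Effective length L_e = K·L = 0.7 × 5.99 = 4.193 m
P_cr = π²EI / L_e² = π² × 109×10⁹ × 2.620×10^-5 / 4.193² = 1.603×10^6 N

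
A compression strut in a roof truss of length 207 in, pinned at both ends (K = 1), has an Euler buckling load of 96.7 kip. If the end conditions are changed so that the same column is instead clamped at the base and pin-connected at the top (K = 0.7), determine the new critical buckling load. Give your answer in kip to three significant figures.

P_cr ≈ 197 kip

P_cr ∝ 1/K², so P_cr,new = P_cr,old × (K_old/K_new)² = 96.7 × (1/0.7)²
= 96.7 × 2.041 = 197 kip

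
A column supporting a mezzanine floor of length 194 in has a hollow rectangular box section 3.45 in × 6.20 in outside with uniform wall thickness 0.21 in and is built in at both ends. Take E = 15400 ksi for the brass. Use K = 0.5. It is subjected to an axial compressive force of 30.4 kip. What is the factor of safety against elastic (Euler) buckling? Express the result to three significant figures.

n ≈ 4.15

Inner dimensions: h_i = 6.20 − 2×0.21 = 5.780 in, b_i = 3.45 − 2×0.21 = 3.030 in
Weak-axis I_min = (h_o·b_o³ − h_i·b_i³)/12 with b_o = 3.45, b_i = 3.030 in (shorter outer/inner sides).
I_min = (6.20×3.45³ − 5.780×3.030³)/12 = 7.817 in⁴
Effective length L_e = K·L = 0.5 × 194 = 97.00 in
P_cr = π²EI / L_e² = π² × 15400×10³ × 7.817 / 97.00² = 1.263×10^5 lb
Factor of safety n = P_cr / P = 126.28 / 30.4 = 4.15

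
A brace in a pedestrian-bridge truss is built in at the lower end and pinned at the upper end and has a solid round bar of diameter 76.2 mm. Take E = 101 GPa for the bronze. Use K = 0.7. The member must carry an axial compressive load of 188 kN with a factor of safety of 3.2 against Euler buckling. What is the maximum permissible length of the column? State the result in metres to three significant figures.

L_max ≈ 2.37 m

I = πd⁴/64 = π×76.2⁴/64 = 1.655×10^6 mm⁴
I = 1.655×10^-6 m⁴
Required critical load P_cr = n·P = 3.2 × 188 = 601.6 kN = 6.016×10^5 N
From P_cr = π²EI/(K·L)²:  L = (1/K)·√(π²EI/P_cr) = (1/0.7)·√(π²×1.01×10^11×1.655×10^-6/6.016×10^5)
L = 2.37 m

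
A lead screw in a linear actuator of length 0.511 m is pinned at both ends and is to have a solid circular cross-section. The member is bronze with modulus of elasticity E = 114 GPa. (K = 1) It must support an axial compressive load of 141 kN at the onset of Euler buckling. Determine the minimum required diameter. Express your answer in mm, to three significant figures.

d ≈ 28.6 mm

L_e = K·L = 1 × 0.511 = 0.5110 m
Required I = P_cr·L_e²/(π²E) = 1.410×10^5 × 0.5110² / (π² × 1.14×10^11) = 3.272×10^-8 m⁴
I_req = 3.272×10^4 mm⁴
Solid circle: I = πd⁴/64  ⇒  d = (64I/π)^(1/4) = (64×3.272×10^4/π)^(1/4) = 28.6 mm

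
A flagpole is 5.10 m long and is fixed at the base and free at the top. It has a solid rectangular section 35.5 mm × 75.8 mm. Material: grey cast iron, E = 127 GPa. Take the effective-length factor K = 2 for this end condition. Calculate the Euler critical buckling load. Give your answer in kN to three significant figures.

P_cr ≈ 3.40 kN

Buckling occurs about the weak axis: I_min = h·b³/12 with b = 35.5 mm (the shorter side).
I_min = 75.8×35.5³/12 = 2.826×10^5 mm⁴
I = 2.826×10^5 mm⁴ = 2.826×10^-7 m⁴
Effective length L_e = K·L = 2 × 5.10 = 10.20 m
P_cr = π²EI / L_e² = π² × 127×10⁹ × 2.826×10^-7 / 10.20² = 3.405×10^3 N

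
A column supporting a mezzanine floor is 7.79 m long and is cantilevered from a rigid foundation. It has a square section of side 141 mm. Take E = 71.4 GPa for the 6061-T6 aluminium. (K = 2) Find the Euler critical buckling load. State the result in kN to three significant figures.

I = a⁴/12 = 141⁴/12 = 3.294×10^7 mm⁴
I = 3.294×10^7 mm⁴ = 3.294×10^-5 m⁴
Effective length L_e = K·L = 2 × 7.79 = 15.58 m
P_cr = π²EI / L_e² = π² × 71.4×10⁹ × 3.294×10^-5 / 15.58² = 9.562×10^4 N

P_cr ≈ 95.6 kN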